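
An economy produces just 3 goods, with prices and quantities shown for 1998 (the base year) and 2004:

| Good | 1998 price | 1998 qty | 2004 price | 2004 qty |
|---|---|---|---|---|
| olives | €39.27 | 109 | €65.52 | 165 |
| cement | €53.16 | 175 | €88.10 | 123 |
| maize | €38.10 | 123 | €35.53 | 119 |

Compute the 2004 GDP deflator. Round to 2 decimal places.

Nominal GDP 2004 = 65.52·165 + 88.10·123 + 35.53·119 = 25875.17.
Real GDP 2004 (at 1998 prices) = 39.27·165 + 53.16·123 + 38.10·119 = 17552.13.
Deflator = Nominal/Real × 100 = 25875.17/17552.13 × 100 = 147.419.

147.42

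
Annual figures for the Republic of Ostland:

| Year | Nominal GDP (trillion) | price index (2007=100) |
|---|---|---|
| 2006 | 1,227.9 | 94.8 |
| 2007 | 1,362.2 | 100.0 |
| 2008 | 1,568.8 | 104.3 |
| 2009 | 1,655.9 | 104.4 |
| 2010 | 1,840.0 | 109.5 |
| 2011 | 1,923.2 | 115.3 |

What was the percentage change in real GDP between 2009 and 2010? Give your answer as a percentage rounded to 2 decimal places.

5.94%

Real GDP 2009 = 1655.9/1.044 = 1586.11.
Real GDP 2010 = 1840.0/1.095 = 1680.37.
Change = 1680.37/1586.11 − 1 = 0.0594.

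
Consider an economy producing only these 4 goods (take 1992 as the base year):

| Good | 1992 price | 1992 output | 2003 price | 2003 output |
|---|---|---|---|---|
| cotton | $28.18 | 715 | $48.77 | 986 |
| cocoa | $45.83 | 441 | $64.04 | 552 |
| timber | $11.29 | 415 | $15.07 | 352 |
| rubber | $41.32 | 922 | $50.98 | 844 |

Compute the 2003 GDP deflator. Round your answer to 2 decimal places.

Nominal GDP 2003 = 48.77·986 + 64.04·552 + 15.07·352 + 50.98·844 = 131769.06.
Real GDP 2003 (at 1992 prices) = 28.18·986 + 45.83·552 + 11.29·352 + 41.32·844 = 91931.80.
Deflator = Nominal/Real × 100 = 131769.06/91931.80 × 100 = 143.333.

143.33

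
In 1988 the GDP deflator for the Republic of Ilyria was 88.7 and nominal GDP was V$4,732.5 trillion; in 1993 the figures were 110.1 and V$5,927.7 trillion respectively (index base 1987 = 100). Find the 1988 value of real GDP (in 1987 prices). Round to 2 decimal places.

V$5,335.40 trillion

Real GDP = Nominal / (GDP deflator/100) = 4732.5 / 0.887 = 5335.40.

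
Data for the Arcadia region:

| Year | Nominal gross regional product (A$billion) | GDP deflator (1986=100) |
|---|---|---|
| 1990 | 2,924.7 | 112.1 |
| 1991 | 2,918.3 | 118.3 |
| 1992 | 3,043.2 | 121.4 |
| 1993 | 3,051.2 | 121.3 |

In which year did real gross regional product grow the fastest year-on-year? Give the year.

1992

1991: real = 2918.3/1.183 = 2466.86; growth vs 1990 (2609.01) = -5.45%.
1992: real = 3043.2/1.214 = 2506.75; growth vs 1991 (2466.86) = 1.62%.
1993: real = 3051.2/1.213 = 2515.42; growth vs 1992 (2506.75) = 0.35%.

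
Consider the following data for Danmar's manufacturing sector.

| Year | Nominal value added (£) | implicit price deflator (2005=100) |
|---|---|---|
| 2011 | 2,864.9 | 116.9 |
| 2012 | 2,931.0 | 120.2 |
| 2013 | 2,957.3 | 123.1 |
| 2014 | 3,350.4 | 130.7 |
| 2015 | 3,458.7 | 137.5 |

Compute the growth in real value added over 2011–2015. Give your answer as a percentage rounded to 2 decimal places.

Real value added 2011 = 2864.9/1.169 = 2450.73.
Real value added 2015 = 3458.7/1.375 = 2515.42.
Change = 2515.42/2450.73 − 1 = 0.0264.

2.64%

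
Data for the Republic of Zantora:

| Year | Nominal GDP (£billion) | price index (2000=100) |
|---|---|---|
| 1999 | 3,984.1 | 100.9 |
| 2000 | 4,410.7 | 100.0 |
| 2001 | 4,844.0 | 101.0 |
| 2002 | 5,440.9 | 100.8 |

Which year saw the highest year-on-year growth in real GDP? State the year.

2000: real = 4410.7/1.000 = 4410.70; growth vs 1999 (3948.56) = 11.70%.
2001: real = 4844.0/1.010 = 4796.04; growth vs 2000 (4410.70) = 8.74%.
2002: real = 5440.9/1.008 = 5397.72; growth vs 2001 (4796.04) = 12.55%.

2002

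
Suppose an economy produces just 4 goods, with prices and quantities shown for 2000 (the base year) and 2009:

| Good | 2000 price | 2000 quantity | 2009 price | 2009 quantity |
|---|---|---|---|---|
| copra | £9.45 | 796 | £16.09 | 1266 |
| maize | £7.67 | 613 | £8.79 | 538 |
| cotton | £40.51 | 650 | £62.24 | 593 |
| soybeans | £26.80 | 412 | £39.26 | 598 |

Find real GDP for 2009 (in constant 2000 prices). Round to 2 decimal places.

£56138.99

Real GDP 2009 = Σ (p_2000 × q_2009) = 9.45·1266 + 7.67·538 + 40.51·593 + 26.80·598 = 56138.99.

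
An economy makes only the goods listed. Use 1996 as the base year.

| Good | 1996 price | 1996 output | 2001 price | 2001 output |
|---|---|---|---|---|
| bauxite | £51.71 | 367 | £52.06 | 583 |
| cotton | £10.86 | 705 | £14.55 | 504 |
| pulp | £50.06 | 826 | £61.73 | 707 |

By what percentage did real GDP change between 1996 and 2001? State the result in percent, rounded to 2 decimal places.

4.46%

Real GDP 1996 = Nominal GDP 1996 = 51.71·367 + 10.86·705 + 50.06·826 = 67983.43.
Real GDP 2001 (at 1996 prices) = 51.71·583 + 10.86·504 + 50.06·707 = 71012.79.
Real growth = 71012.79/67983.43 − 1 = 0.0446.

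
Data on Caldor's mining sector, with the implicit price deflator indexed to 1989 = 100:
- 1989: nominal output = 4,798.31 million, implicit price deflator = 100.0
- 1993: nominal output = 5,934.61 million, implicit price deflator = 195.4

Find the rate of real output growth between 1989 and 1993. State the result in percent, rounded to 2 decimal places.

-36.70%

Real output 1989 = 4798.31 / 1.000 = 4798.31.
Real output 1993 = 5934.61 / 1.954 = 3037.16.
Real growth = 3037.16 / 4798.31 − 1 = -0.3670.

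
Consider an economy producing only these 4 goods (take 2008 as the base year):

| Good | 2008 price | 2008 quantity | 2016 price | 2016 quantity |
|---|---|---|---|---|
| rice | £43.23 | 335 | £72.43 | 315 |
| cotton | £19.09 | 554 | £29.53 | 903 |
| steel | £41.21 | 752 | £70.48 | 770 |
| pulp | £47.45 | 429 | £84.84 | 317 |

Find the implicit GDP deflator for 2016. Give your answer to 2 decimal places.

168.29

Nominal GDP 2016 = 72.43·315 + 29.53·903 + 70.48·770 + 84.84·317 = 130644.92.
Real GDP 2016 (at 2008 prices) = 43.23·315 + 19.09·903 + 41.21·770 + 47.45·317 = 77629.07.
Deflator = Nominal/Real × 100 = 130644.92/77629.07 × 100 = 168.294.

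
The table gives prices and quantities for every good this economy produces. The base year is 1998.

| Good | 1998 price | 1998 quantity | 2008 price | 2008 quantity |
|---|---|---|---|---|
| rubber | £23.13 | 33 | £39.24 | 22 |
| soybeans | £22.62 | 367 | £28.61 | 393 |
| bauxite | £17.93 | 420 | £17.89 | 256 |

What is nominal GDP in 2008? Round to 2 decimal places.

Nominal GDP 2008 = Σ (p_2008 × q_2008) = 39.24·22 + 28.61·393 + 17.89·256 = 16686.85.

£16686.85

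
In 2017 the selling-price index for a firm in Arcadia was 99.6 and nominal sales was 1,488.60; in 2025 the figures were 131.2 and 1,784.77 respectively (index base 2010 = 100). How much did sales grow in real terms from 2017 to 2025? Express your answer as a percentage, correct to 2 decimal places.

Real sales 2017 = 1488.60 / 0.996 = 1494.58.
Real sales 2025 = 1784.77 / 1.312 = 1360.34.
Real growth = 1360.34 / 1494.58 − 1 = -0.0898.

-8.98%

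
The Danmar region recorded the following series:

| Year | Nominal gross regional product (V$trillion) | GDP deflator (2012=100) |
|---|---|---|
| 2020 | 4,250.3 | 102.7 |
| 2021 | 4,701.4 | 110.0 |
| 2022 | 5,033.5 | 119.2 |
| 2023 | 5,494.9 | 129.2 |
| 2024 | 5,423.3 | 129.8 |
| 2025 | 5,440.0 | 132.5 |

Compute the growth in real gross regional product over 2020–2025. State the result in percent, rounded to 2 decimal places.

-0.79%

Real gross regional product 2020 = 4250.3/1.027 = 4138.56.
Real gross regional product 2025 = 5440.0/1.325 = 4105.66.
Change = 4105.66/4138.56 − 1 = -0.0079.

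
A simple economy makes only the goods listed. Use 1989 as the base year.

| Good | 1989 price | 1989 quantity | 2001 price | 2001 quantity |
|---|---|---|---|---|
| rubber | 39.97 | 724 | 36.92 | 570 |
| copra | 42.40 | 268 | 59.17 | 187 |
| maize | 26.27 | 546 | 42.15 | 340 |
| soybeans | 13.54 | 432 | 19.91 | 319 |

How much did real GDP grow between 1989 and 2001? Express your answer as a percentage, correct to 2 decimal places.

-27.33%

Real GDP 1989 = Nominal GDP 1989 = 39.97·724 + 42.40·268 + 26.27·546 + 13.54·432 = 60494.18.
Real GDP 2001 (at 1989 prices) = 39.97·570 + 42.40·187 + 26.27·340 + 13.54·319 = 43962.76.
Real growth = 43962.76/60494.18 − 1 = -0.2733.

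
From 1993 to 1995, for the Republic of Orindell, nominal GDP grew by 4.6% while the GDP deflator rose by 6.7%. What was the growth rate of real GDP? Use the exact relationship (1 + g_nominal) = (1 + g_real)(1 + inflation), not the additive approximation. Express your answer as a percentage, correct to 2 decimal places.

-1.97%

(1 + g_nom) = (1 + g_real)(1 + π), so g_real = 1.0460 / 1.0670 − 1 = -0.01968.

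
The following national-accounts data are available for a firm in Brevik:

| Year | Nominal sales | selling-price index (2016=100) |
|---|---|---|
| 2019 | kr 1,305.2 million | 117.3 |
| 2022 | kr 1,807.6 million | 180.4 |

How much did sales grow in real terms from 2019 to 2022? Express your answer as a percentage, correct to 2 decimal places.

Real sales 2019 = 1305.2 / 1.173 = 1112.70.
Real sales 2022 = 1807.6 / 1.804 = 1002.00.
Real growth = 1002.00 / 1112.70 − 1 = -0.0995.

-9.95%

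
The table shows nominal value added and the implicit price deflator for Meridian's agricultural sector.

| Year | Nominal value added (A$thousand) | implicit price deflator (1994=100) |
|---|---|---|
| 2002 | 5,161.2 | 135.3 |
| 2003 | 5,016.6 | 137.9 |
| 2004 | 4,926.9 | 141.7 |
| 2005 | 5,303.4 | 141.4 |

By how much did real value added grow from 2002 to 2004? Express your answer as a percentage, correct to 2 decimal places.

-8.85%

Real value added 2002 = 5161.2/1.353 = 3814.63.
Real value added 2004 = 4926.9/1.417 = 3476.99.
Change = 3476.99/3814.63 − 1 = -0.0885.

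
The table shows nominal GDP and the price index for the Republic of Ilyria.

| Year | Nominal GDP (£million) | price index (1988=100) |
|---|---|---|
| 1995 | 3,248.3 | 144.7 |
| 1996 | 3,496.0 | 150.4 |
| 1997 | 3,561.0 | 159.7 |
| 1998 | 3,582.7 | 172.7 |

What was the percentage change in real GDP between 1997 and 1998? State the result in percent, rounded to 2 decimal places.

Real GDP 1997 = 3561.0/1.597 = 2229.81.
Real GDP 1998 = 3582.7/1.727 = 2074.52.
Change = 2074.52/2229.81 − 1 = -0.0696.

-6.96%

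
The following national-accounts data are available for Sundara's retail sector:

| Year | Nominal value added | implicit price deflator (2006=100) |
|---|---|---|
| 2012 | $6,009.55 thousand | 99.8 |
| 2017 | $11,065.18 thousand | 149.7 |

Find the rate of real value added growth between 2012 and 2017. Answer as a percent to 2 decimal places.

Real value added 2012 = 6009.55 / 0.998 = 6021.59.
Real value added 2017 = 11065.18 / 1.497 = 7391.57.
Real growth = 7391.57 / 6021.59 − 1 = 0.2275.

22.75%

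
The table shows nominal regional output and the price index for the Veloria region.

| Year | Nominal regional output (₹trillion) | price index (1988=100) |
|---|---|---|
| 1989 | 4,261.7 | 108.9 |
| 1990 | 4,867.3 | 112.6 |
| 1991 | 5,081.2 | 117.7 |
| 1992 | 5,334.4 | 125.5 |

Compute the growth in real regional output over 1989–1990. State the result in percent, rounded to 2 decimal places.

Real regional output 1989 = 4261.7/1.089 = 3913.41.
Real regional output 1990 = 4867.3/1.126 = 4322.65.
Change = 4322.65/3913.41 − 1 = 0.1046.

10.46%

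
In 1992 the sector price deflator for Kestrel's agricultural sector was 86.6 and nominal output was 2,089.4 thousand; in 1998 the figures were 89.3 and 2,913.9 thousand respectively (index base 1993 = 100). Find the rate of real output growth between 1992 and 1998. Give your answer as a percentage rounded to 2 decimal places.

Real output 1992 = 2089.4 / 0.866 = 2412.70.
Real output 1998 = 2913.9 / 0.893 = 3263.05.
Real growth = 3263.05 / 2412.70 − 1 = 0.3524.

35.24%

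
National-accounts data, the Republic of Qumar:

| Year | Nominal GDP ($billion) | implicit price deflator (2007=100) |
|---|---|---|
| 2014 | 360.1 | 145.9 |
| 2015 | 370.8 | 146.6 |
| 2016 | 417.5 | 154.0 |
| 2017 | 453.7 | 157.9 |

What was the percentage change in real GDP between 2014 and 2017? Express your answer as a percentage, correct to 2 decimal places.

16.42%

Real GDP 2014 = 360.1/1.459 = 246.81.
Real GDP 2017 = 453.7/1.579 = 287.33.
Change = 287.33/246.81 − 1 = 0.1642.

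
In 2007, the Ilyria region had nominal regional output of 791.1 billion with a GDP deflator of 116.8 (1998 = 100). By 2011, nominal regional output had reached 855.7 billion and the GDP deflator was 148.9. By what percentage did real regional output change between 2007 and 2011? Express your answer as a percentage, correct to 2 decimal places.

Deflate each year: 2007 → 791.1/1.168 = 677.31; 2011 → 855.7/1.489 = 574.68.
So real regional output changed by 574.68/677.31 − 1 = -0.1515, i.e. -15.15%.

-15.15%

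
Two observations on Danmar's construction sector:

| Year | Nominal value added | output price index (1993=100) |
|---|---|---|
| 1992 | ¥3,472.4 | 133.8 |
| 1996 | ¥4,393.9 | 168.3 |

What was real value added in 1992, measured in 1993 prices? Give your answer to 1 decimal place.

Real value added = Nominal / (output price index/100) = 3472.4 / 1.338 = 2595.22.

¥2,595.2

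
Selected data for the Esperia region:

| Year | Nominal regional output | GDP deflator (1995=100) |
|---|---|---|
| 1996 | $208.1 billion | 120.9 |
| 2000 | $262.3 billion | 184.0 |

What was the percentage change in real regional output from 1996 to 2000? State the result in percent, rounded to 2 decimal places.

-17.18%

Real regional output 1996 = 208.1 / 1.209 = 172.13.
Real regional output 2000 = 262.3 / 1.840 = 142.55.
Real growth = 142.55 / 172.13 − 1 = -0.1718.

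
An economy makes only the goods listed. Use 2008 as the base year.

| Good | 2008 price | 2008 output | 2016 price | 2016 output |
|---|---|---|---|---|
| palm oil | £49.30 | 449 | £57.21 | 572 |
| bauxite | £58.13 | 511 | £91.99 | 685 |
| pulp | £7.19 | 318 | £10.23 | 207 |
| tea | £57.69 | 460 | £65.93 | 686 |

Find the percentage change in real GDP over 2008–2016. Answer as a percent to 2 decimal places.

35.23%

Real GDP 2008 = Nominal GDP 2008 = 49.30·449 + 58.13·511 + 7.19·318 + 57.69·460 = 80663.95.
Real GDP 2016 (at 2008 prices) = 49.30·572 + 58.13·685 + 7.19·207 + 57.69·686 = 109082.32.
Real growth = 109082.32/80663.95 − 1 = 0.3523.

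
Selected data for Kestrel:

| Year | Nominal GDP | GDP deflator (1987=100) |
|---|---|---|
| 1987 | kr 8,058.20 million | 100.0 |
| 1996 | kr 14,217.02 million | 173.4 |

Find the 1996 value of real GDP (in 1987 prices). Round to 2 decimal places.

Real GDP = Nominal / (GDP deflator/100) = 14217.02 / 1.734 = 8198.97.

kr 8,198.97 million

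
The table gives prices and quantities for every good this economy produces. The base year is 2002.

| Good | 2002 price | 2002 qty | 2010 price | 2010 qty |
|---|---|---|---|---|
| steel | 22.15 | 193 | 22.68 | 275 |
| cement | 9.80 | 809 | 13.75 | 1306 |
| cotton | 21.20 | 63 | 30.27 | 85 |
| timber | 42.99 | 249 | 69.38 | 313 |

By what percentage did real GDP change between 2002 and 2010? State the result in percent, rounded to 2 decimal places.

40.86%

Real GDP 2002 = Nominal GDP 2002 = 22.15·193 + 9.80·809 + 21.20·63 + 42.99·249 = 24243.26.
Real GDP 2010 (at 2002 prices) = 22.15·275 + 9.80·1306 + 21.20·85 + 42.99·313 = 34147.92.
Real growth = 34147.92/24243.26 − 1 = 0.4086.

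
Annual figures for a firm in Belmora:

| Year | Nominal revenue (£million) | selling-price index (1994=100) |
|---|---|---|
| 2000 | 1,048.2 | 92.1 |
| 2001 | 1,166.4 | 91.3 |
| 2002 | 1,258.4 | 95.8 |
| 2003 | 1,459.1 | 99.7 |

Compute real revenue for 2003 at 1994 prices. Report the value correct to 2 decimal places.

Real revenue 2003 = 1459.1 / 0.997 = 1463.49.

£1,463.49 million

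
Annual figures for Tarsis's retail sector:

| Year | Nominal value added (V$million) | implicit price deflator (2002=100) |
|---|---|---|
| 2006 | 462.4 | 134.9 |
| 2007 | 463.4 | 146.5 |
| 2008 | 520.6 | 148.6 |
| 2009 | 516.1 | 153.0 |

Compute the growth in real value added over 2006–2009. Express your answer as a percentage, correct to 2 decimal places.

Real value added 2006 = 462.4/1.349 = 342.77.
Real value added 2009 = 516.1/1.530 = 337.32.
Change = 337.32/342.77 − 1 = -0.0159.

-1.59%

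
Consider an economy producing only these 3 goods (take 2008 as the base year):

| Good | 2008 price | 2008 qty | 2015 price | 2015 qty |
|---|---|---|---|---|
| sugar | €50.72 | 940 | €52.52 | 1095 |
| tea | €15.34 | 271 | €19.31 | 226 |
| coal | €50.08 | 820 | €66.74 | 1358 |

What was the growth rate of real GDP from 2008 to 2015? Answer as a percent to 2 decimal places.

Real GDP 2008 = Nominal GDP 2008 = 50.72·940 + 15.34·271 + 50.08·820 = 92899.54.
Real GDP 2015 (at 2008 prices) = 50.72·1095 + 15.34·226 + 50.08·1358 = 127013.88.
Real growth = 127013.88/92899.54 − 1 = 0.3672.

36.72%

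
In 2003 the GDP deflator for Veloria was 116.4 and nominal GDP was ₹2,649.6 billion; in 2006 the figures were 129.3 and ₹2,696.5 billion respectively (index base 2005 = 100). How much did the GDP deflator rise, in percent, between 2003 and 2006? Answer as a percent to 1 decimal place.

11.1%

Price-level change = 129.3 / 116.4 − 1 = 0.1108.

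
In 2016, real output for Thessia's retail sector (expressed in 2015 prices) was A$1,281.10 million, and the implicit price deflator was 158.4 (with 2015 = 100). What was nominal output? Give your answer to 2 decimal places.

A$2,029.26 million

Nominal output = Real × (implicit price deflator/100) = 1281.10 × 1.584 = 2029.26.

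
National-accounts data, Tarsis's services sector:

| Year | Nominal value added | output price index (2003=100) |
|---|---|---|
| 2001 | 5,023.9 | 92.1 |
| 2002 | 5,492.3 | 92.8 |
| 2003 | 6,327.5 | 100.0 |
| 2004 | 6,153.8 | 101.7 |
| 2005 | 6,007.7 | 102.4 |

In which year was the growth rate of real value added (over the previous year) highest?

2002

2002: real = 5492.3/0.928 = 5918.43; growth vs 2001 (5454.83) = 8.50%.
2003: real = 6327.5/1.000 = 6327.50; growth vs 2002 (5918.43) = 6.91%.
2004: real = 6153.8/1.017 = 6050.93; growth vs 2003 (6327.50) = -4.37%.
2005: real = 6007.7/1.024 = 5866.89; growth vs 2004 (6050.93) = -3.04%.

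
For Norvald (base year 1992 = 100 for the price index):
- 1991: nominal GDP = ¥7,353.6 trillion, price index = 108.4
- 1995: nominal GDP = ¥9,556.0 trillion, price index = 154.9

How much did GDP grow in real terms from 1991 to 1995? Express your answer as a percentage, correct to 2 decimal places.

Real GDP 1991 = 7353.6 / 1.084 = 6783.76.
Real GDP 1995 = 9556.0 / 1.549 = 6169.14.
Real growth = 6169.14 / 6783.76 − 1 = -0.0906.

-9.06%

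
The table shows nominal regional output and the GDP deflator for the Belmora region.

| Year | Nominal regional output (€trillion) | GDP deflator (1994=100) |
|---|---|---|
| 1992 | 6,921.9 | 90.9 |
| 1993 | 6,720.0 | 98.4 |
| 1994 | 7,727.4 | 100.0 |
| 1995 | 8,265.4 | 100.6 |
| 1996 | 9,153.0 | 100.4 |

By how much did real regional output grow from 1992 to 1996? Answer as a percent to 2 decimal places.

Real regional output 1992 = 6921.9/0.909 = 7614.85.
Real regional output 1996 = 9153.0/1.004 = 9116.53.
Change = 9116.53/7614.85 − 1 = 0.1972.

19.72%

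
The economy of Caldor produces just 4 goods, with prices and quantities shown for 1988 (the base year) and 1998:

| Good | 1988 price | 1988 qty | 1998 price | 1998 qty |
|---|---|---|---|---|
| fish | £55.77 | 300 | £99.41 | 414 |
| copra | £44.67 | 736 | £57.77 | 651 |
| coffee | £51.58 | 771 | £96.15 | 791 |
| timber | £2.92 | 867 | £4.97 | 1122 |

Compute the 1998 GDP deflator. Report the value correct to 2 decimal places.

166.65

Nominal GDP 1998 = 99.41·414 + 57.77·651 + 96.15·791 + 4.97·1122 = 160395.00.
Real GDP 1998 (at 1988 prices) = 55.77·414 + 44.67·651 + 51.58·791 + 2.92·1122 = 96244.97.
Deflator = Nominal/Real × 100 = 160395.00/96244.97 × 100 = 166.653.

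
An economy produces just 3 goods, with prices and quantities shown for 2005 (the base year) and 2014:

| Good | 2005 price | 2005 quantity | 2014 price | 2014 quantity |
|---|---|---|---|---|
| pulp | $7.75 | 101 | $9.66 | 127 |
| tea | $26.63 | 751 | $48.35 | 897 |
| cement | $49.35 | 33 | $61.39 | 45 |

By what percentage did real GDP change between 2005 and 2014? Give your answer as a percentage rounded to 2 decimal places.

Real GDP 2005 = Nominal GDP 2005 = 7.75·101 + 26.63·751 + 49.35·33 = 22410.43.
Real GDP 2014 (at 2005 prices) = 7.75·127 + 26.63·897 + 49.35·45 = 27092.11.
Real growth = 27092.11/22410.43 − 1 = 0.2089.

20.89%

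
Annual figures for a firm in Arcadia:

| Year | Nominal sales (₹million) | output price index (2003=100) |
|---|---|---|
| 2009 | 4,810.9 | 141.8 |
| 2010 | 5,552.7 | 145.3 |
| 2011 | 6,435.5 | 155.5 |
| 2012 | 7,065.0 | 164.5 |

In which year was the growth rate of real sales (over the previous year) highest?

2010

2010: real = 5552.7/1.453 = 3821.54; growth vs 2009 (3392.74) = 12.64%.
2011: real = 6435.5/1.555 = 4138.59; growth vs 2010 (3821.54) = 8.30%.
2012: real = 7065.0/1.645 = 4294.83; growth vs 2011 (4138.59) = 3.78%.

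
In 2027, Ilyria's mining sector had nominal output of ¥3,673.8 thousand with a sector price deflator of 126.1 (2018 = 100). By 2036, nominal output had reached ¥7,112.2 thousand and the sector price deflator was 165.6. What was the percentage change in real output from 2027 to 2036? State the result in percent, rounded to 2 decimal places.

47.42%

Deflate each year: 2027 → 3673.8/1.261 = 2913.40; 2036 → 7112.2/1.656 = 4294.81.
So real output changed by 4294.81/2913.40 − 1 = 0.4742, i.e. 47.42%.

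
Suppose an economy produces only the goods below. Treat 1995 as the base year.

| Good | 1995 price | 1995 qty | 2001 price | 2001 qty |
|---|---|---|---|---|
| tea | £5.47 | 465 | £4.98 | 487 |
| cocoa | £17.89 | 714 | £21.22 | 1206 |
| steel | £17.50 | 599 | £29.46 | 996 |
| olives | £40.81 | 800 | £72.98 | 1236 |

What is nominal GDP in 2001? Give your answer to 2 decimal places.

£147562.02

Nominal GDP 2001 = Σ (p_2001 × q_2001) = 4.98·487 + 21.22·1206 + 29.46·996 + 72.98·1236 = 147562.02.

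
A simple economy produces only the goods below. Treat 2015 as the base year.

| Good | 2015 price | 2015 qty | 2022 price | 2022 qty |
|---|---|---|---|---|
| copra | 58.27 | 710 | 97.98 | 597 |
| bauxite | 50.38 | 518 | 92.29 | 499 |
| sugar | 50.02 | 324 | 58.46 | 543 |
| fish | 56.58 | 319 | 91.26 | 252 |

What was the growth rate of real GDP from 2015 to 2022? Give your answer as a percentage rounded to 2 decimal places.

-0.37%

Real GDP 2015 = Nominal GDP 2015 = 58.27·710 + 50.38·518 + 50.02·324 + 56.58·319 = 101724.04.
Real GDP 2022 (at 2015 prices) = 58.27·597 + 50.38·499 + 50.02·543 + 56.58·252 = 101345.83.
Real growth = 101345.83/101724.04 − 1 = -0.0037.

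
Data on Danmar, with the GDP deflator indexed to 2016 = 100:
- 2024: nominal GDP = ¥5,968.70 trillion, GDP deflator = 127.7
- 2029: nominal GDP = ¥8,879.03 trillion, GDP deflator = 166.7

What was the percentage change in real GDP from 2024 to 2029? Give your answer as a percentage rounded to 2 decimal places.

13.96%

Deflate each year: 2024 → 5968.70/1.277 = 4674.00; 2029 → 8879.03/1.667 = 5326.35.
So real GDP changed by 5326.35/4674.00 − 1 = 0.1396, i.e. 13.96%.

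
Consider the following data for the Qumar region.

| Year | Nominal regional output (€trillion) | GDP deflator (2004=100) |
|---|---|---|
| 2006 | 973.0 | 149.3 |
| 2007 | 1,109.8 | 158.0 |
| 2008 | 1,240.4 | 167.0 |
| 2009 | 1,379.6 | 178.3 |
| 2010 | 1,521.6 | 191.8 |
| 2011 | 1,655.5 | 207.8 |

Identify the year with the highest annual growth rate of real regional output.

2007: real = 1109.8/1.580 = 702.41; growth vs 2006 (651.71) = 7.78%.
2008: real = 1240.4/1.670 = 742.75; growth vs 2007 (702.41) = 5.74%.
2009: real = 1379.6/1.783 = 773.75; growth vs 2008 (742.75) = 4.17%.
2010: real = 1521.6/1.918 = 793.33; growth vs 2009 (773.75) = 2.53%.
2011: real = 1655.5/2.078 = 796.68; growth vs 2010 (793.33) = 0.42%.

2007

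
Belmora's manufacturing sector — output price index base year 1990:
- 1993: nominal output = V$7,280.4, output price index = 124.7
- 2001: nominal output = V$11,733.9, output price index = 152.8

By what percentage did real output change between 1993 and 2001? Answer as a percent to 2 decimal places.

Deflate each year: 1993 → 7280.4/1.247 = 5838.33; 2001 → 11733.9/1.528 = 7679.25.
So real output changed by 7679.25/5838.33 − 1 = 0.3153, i.e. 31.53%.

31.53%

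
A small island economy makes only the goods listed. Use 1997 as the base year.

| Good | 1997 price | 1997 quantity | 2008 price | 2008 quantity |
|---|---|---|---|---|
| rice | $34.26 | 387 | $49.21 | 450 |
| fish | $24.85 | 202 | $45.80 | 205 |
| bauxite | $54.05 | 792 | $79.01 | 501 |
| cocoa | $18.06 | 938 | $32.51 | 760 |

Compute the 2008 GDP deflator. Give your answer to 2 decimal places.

Nominal GDP 2008 = 49.21·450 + 45.80·205 + 79.01·501 + 32.51·760 = 95825.11.
Real GDP 2008 (at 1997 prices) = 34.26·450 + 24.85·205 + 54.05·501 + 18.06·760 = 61315.90.
Deflator = Nominal/Real × 100 = 95825.11/61315.90 × 100 = 156.281.

156.28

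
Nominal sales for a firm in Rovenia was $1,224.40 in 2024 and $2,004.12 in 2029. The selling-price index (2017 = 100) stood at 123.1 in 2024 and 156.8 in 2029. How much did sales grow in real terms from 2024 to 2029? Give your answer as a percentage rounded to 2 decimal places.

28.50%

Real sales 2024 = 1224.40 / 1.231 = 994.64.
Real sales 2029 = 2004.12 / 1.568 = 1278.14.
Real growth = 1278.14 / 994.64 − 1 = 0.2850.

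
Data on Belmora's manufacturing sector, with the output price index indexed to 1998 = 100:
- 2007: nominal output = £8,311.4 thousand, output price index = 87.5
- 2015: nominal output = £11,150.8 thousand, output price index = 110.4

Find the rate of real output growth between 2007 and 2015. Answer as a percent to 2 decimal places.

6.33%

Real output 2007 = 8311.4 / 0.875 = 9498.74.
Real output 2015 = 11150.8 / 1.104 = 10100.36.
Real growth = 10100.36 / 9498.74 − 1 = 0.0633.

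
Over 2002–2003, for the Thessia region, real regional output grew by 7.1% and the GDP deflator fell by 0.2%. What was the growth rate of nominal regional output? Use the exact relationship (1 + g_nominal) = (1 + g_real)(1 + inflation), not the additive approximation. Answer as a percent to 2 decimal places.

6.89%

(1 + g_nom) = (1 + g_real)(1 + π) = 1.0710 × 0.9980 = 1.06886.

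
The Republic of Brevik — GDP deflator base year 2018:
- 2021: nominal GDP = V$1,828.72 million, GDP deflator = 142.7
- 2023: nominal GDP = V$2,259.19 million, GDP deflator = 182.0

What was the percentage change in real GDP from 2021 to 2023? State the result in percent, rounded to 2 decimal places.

Deflate each year: 2021 → 1828.72/1.427 = 1281.51; 2023 → 2259.19/1.820 = 1241.31.
So real GDP changed by 1241.31/1281.51 − 1 = -0.0314, i.e. -3.14%.

-3.14%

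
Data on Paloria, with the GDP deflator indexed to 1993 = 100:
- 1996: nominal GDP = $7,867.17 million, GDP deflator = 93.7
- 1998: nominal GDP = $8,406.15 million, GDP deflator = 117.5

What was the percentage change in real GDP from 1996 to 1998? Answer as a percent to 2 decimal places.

-14.79%

Deflate each year: 1996 → 7867.17/0.937 = 8396.13; 1998 → 8406.15/1.175 = 7154.17.
So real GDP changed by 7154.17/8396.13 − 1 = -0.1479, i.e. -14.79%.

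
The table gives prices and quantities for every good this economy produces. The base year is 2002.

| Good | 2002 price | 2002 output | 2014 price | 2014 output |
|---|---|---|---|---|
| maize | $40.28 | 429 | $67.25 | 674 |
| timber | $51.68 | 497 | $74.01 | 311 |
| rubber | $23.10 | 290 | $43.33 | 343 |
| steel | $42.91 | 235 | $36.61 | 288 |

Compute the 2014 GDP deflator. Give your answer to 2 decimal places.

Nominal GDP 2014 = 67.25·674 + 74.01·311 + 43.33·343 + 36.61·288 = 93749.48.
Real GDP 2014 (at 2002 prices) = 40.28·674 + 51.68·311 + 23.10·343 + 42.91·288 = 63502.58.
Deflator = Nominal/Real × 100 = 93749.48/63502.58 × 100 = 147.631.

147.63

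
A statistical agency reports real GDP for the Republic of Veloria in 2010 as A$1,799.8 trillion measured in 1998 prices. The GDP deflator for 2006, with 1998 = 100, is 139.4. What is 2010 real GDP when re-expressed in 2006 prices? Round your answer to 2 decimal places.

A$2,508.92 trillion

Real GDP in 2006 prices = Real GDP in 1998 prices × (P_2006/P_1998) = 1799.8 × 1.394 = 2508.92.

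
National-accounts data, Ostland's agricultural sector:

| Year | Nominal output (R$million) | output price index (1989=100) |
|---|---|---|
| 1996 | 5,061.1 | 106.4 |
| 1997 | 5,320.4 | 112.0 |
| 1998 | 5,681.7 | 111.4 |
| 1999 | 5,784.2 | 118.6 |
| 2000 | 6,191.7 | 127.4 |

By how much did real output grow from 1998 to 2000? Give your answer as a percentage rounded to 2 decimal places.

Real output 1998 = 5681.7/1.114 = 5100.27.
Real output 2000 = 6191.7/1.274 = 4860.05.
Change = 4860.05/5100.27 − 1 = -0.0471.

-4.71%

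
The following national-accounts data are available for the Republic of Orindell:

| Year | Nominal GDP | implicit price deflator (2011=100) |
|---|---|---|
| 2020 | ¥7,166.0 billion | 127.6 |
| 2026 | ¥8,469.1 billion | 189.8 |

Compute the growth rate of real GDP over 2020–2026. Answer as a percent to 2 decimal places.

Deflate each year: 2020 → 7166.0/1.276 = 5615.99; 2026 → 8469.1/1.898 = 4462.12.
So real GDP changed by 4462.12/5615.99 − 1 = -0.2055, i.e. -20.55%.

-20.55%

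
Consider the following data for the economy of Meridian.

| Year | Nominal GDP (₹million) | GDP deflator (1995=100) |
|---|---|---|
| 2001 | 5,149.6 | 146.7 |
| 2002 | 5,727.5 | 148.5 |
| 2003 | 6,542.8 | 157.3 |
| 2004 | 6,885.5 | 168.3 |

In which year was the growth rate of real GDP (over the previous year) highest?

2002: real = 5727.5/1.485 = 3856.90; growth vs 2001 (3510.29) = 9.87%.
2003: real = 6542.8/1.573 = 4159.44; growth vs 2002 (3856.90) = 7.84%.
2004: real = 6885.5/1.683 = 4091.21; growth vs 2003 (4159.44) = -1.64%.

2002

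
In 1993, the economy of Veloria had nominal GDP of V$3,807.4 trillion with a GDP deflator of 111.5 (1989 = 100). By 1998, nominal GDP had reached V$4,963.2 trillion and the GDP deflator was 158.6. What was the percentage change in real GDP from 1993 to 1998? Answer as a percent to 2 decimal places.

Real GDP 1993 = 3807.4 / 1.115 = 3414.71.
Real GDP 1998 = 4963.2 / 1.586 = 3129.38.
Real growth = 3129.38 / 3414.71 − 1 = -0.0836.

-8.36%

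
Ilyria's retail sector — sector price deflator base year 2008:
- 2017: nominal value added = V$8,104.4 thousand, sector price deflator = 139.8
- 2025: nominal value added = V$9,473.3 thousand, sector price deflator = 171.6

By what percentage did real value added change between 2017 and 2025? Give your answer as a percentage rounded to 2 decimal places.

Deflate each year: 2017 → 8104.4/1.398 = 5797.14; 2025 → 9473.3/1.716 = 5520.57.
So real value added changed by 5520.57/5797.14 − 1 = -0.0477, i.e. -4.77%.

-4.77%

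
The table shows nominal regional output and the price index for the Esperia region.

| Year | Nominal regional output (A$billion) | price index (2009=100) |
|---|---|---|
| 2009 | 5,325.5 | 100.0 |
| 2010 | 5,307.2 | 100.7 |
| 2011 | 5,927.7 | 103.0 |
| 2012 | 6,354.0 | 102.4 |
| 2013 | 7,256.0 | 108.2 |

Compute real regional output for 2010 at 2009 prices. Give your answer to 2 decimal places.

Real regional output 2010 = 5307.2 / 1.007 = 5270.31.

A$5,270.31 billion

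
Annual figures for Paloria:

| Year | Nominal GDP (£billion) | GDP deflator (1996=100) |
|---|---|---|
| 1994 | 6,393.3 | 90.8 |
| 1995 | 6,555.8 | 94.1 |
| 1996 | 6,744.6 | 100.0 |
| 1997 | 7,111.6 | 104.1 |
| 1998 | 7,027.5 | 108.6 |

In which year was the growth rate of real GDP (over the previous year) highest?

1997

1995: real = 6555.8/0.941 = 6966.84; growth vs 1994 (7041.08) = -1.05%.
1996: real = 6744.6/1.000 = 6744.60; growth vs 1995 (6966.84) = -3.19%.
1997: real = 7111.6/1.041 = 6831.51; growth vs 1996 (6744.60) = 1.29%.
1998: real = 7027.5/1.086 = 6470.99; growth vs 1997 (6831.51) = -5.28%.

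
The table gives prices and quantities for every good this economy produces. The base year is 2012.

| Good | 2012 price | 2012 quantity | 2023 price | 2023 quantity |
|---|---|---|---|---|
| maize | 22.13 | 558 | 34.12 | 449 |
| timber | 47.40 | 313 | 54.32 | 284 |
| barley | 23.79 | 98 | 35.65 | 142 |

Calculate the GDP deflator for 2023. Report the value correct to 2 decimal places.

Nominal GDP 2023 = 34.12·449 + 54.32·284 + 35.65·142 = 35809.06.
Real GDP 2023 (at 2012 prices) = 22.13·449 + 47.40·284 + 23.79·142 = 26776.15.
Deflator = Nominal/Real × 100 = 35809.06/26776.15 × 100 = 133.735.

133.73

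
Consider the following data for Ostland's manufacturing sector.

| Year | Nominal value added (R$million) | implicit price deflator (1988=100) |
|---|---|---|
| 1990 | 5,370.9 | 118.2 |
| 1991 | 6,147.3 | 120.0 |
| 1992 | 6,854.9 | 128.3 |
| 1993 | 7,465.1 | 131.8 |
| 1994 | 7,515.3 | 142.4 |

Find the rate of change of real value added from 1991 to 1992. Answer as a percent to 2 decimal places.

Real value added 1991 = 6147.3/1.200 = 5122.75.
Real value added 1992 = 6854.9/1.283 = 5342.87.
Change = 5342.87/5122.75 − 1 = 0.0430.

4.30%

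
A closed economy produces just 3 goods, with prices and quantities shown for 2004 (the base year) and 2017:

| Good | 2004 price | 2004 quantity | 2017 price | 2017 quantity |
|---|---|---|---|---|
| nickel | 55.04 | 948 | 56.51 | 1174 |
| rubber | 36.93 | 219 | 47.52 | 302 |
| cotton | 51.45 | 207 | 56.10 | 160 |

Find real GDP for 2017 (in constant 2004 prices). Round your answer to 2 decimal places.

84001.82

Real GDP 2017 = Σ (p_2004 × q_2017) = 55.04·1174 + 36.93·302 + 51.45·160 = 84001.82.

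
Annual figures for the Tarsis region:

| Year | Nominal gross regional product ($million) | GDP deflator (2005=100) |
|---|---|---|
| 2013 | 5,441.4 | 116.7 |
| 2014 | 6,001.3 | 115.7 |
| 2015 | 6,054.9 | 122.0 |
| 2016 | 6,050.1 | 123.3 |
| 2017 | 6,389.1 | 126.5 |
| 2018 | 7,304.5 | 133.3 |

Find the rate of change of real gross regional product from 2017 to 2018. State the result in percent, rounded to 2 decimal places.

8.50%

Real gross regional product 2017 = 6389.1/1.265 = 5050.67.
Real gross regional product 2018 = 7304.5/1.333 = 5479.74.
Change = 5479.74/5050.67 − 1 = 0.0850.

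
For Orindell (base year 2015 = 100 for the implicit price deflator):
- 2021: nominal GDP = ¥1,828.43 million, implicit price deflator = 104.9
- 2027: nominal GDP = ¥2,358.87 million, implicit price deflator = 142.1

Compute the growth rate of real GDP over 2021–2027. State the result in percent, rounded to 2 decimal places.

-4.76%

Real GDP 2021 = 1828.43 / 1.049 = 1743.02.
Real GDP 2027 = 2358.87 / 1.421 = 1660.01.
Real growth = 1660.01 / 1743.02 − 1 = -0.0476.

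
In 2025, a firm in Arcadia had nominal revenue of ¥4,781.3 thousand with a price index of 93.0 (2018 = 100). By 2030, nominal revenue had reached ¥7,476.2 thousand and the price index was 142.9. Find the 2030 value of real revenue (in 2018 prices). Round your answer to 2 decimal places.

¥5,231.77 thousand

Real revenue = Nominal / (price index/100) = 7476.2 / 1.429 = 5231.77.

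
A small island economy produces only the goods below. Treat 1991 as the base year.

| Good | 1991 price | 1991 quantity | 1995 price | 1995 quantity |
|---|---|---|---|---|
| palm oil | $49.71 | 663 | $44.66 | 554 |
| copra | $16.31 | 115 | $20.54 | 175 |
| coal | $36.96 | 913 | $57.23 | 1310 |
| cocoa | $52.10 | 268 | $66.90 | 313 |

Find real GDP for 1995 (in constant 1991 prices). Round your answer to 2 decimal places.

$95118.49

Real GDP 1995 = Σ (p_1991 × q_1995) = 49.71·554 + 16.31·175 + 36.96·1310 + 52.10·313 = 95118.49.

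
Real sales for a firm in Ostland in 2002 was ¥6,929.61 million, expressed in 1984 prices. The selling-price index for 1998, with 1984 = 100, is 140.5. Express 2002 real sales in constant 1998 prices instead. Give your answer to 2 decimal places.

¥9,736.10 million

Real sales in 1998 prices = Real sales in 1984 prices × (P_1998/P_1984) = 6929.61 × 1.405 = 9736.10.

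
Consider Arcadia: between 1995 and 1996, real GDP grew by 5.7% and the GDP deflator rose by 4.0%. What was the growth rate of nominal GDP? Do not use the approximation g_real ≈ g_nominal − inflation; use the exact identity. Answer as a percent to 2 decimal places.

(1 + g_nom) = (1 + g_real)(1 + π) = 1.0570 × 1.0400 = 1.09928.

9.93%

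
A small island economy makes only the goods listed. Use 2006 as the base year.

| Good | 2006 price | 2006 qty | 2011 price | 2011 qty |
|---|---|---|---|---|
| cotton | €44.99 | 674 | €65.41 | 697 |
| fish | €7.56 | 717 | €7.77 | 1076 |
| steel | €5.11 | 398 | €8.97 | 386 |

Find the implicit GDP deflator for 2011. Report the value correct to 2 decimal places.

138.46

Nominal GDP 2011 = 65.41·697 + 7.77·1076 + 8.97·386 = 57413.71.
Real GDP 2011 (at 2006 prices) = 44.99·697 + 7.56·1076 + 5.11·386 = 41465.05.
Deflator = Nominal/Real × 100 = 57413.71/41465.05 × 100 = 138.463.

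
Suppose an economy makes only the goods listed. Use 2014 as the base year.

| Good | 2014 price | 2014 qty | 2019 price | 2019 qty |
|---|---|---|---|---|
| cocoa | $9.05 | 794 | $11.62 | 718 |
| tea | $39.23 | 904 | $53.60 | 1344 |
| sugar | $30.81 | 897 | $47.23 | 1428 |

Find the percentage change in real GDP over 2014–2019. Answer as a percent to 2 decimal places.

46.86%

Real GDP 2014 = Nominal GDP 2014 = 9.05·794 + 39.23·904 + 30.81·897 = 70286.19.
Real GDP 2019 (at 2014 prices) = 9.05·718 + 39.23·1344 + 30.81·1428 = 103219.70.
Real growth = 103219.70/70286.19 − 1 = 0.4686.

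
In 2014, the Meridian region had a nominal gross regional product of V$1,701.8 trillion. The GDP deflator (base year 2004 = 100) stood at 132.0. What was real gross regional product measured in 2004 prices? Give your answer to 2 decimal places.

V$1,289.24 trillion

Real gross regional product = Nominal / (GDP deflator/100) = 1701.8 / 1.320 = 1289.24.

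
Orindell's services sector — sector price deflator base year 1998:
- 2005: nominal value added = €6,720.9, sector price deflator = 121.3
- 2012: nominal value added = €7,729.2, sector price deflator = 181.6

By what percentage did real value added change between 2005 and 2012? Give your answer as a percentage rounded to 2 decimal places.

Deflate each year: 2005 → 6720.9/1.213 = 5540.73; 2012 → 7729.2/1.816 = 4256.17.
So real value added changed by 4256.17/5540.73 − 1 = -0.2318, i.e. -23.18%.

-23.18%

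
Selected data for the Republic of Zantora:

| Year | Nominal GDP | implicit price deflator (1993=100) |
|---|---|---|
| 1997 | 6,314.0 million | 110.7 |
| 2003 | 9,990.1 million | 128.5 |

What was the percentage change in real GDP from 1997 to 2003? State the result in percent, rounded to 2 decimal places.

36.30%

Real GDP 1997 = 6314.0 / 1.107 = 5703.70.
Real GDP 2003 = 9990.1 / 1.285 = 7774.40.
Real growth = 7774.40 / 5703.70 − 1 = 0.3630.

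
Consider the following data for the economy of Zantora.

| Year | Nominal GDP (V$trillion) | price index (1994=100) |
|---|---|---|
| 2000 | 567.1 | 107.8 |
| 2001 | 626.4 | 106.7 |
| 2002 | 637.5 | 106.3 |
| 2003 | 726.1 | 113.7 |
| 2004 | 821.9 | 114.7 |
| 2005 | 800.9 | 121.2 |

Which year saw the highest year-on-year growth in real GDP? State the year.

2001: real = 626.4/1.067 = 587.07; growth vs 2000 (526.07) = 11.60%.
2002: real = 637.5/1.063 = 599.72; growth vs 2001 (587.07) = 2.15%.
2003: real = 726.1/1.137 = 638.61; growth vs 2002 (599.72) = 6.48%.
2004: real = 821.9/1.147 = 716.56; growth vs 2003 (638.61) = 12.21%.
2005: real = 800.9/1.212 = 660.81; growth vs 2004 (716.56) = -7.78%.

2004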